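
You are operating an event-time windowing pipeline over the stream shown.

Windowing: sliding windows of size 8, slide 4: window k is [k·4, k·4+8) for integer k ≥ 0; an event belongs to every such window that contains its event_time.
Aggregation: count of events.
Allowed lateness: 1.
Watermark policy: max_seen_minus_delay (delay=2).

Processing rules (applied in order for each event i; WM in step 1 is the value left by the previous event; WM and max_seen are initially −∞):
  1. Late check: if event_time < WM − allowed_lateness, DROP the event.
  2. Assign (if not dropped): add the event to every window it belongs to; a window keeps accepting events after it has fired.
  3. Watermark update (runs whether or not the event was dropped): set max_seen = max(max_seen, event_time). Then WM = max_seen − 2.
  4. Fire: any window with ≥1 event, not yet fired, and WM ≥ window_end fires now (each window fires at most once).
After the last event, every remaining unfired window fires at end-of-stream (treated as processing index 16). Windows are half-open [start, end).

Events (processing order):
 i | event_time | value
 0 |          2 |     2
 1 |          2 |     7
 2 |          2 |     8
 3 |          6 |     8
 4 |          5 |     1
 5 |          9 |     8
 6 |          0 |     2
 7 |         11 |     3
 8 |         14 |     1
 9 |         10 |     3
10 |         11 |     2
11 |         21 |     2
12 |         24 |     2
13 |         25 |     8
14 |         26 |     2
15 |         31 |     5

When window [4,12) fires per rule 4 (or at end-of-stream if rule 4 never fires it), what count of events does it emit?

i=0 t=2 v=2: → [0,8); WM=0
i=1 t=2 v=7: → [0,8); WM=0
i=2 t=2 v=8: → [0,8); WM=0
i=3 t=6 v=8: → [4,12),[0,8); WM=4
i=4 t=5 v=1: → [4,12),[0,8); WM=4
i=5 t=9 v=8: → [8,16),[4,12); WM=7
i=6 t=0 v=2: DROP (t<7-1); WM=7
i=7 t=11 v=3: → [8,16),[4,12); WM=9; [0,8) fires=5
i=8 t=14 v=1: → [12,20),[8,16); WM=12; [4,12) fires=4
i=9 t=10 v=3: DROP (t<12-1); WM=12
i=10 t=11 v=2: → [8,16),[4,12); WM=12
i=11 t=21 v=2: → [20,28),[16,24); WM=19; [8,16) fires=4
i=12 t=24 v=2: → [24,32),[20,28); WM=22; [12,20) fires=1
i=13 t=25 v=8: → [24,32),[20,28); WM=23
i=14 t=26 v=2: → [24,32),[20,28); WM=24; [16,24) fires=1
i=15 t=31 v=5: → [28,36),[24,32); WM=29; [20,28) fires=4

4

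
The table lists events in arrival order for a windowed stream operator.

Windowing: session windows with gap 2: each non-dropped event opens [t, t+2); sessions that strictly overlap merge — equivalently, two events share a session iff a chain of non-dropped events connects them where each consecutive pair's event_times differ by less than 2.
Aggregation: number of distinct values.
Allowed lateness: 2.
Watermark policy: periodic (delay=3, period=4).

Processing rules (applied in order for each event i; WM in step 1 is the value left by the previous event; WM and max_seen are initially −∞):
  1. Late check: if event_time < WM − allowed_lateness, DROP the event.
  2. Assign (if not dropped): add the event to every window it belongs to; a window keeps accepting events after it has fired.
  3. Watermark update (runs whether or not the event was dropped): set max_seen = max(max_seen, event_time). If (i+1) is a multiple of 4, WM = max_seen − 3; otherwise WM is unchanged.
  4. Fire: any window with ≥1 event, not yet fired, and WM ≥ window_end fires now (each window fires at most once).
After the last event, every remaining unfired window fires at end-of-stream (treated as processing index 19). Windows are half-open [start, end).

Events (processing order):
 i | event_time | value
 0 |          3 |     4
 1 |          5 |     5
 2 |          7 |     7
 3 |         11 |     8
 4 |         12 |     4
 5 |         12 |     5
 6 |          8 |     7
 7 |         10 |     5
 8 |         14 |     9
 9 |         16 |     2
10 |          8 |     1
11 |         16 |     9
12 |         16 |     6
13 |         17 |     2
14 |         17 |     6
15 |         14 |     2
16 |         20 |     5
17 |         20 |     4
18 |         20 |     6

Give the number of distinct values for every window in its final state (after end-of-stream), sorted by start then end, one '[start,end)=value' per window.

i=0 t=3 v=4: → [3,5); WM=−∞
i=1 t=5 v=5: → [5,7); WM=−∞
i=2 t=7 v=7: → [7,9); WM=−∞
i=3 t=11 v=8: → [11,13); WM=8
i=4 t=12 v=4: → [11,14); WM=8
i=5 t=12 v=5: → [11,14); WM=8
i=6 t=8 v=7: → [7,10); WM=8
i=7 t=10 v=5: → [10,14); WM=9
i=8 t=14 v=9: → [14,16); WM=9
i=9 t=16 v=2: → [16,18); WM=9
i=10 t=8 v=1: → [7,10); WM=9
i=11 t=16 v=9: → [16,18); WM=13
i=12 t=16 v=6: → [16,18); WM=13
i=13 t=17 v=2: → [16,19); WM=13
i=14 t=17 v=6: → [16,19); WM=13
i=15 t=14 v=2: → [14,16); WM=14
i=16 t=20 v=5: → [20,22); WM=14
i=17 t=20 v=4: → [20,22); WM=14
i=18 t=20 v=6: → [20,22); WM=14

[3,5)=1 [5,7)=1 [7,10)=2 [10,14)=3 [14,16)=2 [16,19)=3 [20,22)=3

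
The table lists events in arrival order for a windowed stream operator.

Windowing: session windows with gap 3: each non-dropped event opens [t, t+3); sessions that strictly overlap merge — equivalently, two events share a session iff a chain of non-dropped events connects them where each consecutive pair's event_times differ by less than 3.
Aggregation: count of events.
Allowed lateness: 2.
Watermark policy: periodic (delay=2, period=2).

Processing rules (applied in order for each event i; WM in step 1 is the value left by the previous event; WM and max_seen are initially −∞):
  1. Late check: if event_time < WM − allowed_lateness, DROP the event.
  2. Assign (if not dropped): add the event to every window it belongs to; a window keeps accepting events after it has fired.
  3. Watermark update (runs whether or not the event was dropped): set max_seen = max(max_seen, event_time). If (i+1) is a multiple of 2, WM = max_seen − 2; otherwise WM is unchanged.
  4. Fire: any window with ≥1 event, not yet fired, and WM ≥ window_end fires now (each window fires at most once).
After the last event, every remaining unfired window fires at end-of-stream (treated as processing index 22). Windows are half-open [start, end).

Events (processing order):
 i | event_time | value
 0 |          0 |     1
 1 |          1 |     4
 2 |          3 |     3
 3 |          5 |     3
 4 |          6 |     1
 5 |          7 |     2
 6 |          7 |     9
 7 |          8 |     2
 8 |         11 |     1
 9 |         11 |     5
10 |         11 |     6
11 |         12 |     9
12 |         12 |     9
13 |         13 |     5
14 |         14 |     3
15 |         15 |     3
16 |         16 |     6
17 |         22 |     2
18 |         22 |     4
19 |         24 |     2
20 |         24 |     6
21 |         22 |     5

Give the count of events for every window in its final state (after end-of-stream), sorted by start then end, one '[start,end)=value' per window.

i=0 t=0 v=1: → [0,3); WM=−∞
i=1 t=1 v=4: → [0,4); WM=-1
i=2 t=3 v=3: → [0,6); WM=-1
i=3 t=5 v=3: → [0,8); WM=3
i=4 t=6 v=1: → [0,9); WM=3
i=5 t=7 v=2: → [0,10); WM=5
i=6 t=7 v=9: → [0,10); WM=5
i=7 t=8 v=2: → [0,11); WM=6
i=8 t=11 v=1: → [11,14); WM=6
i=9 t=11 v=5: → [11,14); WM=9
i=10 t=11 v=6: → [11,14); WM=9
i=11 t=12 v=9: → [11,15); WM=10
i=12 t=12 v=9: → [11,15); WM=10
i=13 t=13 v=5: → [11,16); WM=11
i=14 t=14 v=3: → [11,17); WM=11
i=15 t=15 v=3: → [11,18); WM=13
i=16 t=16 v=6: → [11,19); WM=13
i=17 t=22 v=2: → [22,25); WM=20
i=18 t=22 v=4: → [22,25); WM=20
i=19 t=24 v=2: → [22,27); WM=22
i=20 t=24 v=6: → [22,27); WM=22
i=21 t=22 v=5: → [22,27); WM=22

[0,11)=8 [11,19)=9 [22,27)=5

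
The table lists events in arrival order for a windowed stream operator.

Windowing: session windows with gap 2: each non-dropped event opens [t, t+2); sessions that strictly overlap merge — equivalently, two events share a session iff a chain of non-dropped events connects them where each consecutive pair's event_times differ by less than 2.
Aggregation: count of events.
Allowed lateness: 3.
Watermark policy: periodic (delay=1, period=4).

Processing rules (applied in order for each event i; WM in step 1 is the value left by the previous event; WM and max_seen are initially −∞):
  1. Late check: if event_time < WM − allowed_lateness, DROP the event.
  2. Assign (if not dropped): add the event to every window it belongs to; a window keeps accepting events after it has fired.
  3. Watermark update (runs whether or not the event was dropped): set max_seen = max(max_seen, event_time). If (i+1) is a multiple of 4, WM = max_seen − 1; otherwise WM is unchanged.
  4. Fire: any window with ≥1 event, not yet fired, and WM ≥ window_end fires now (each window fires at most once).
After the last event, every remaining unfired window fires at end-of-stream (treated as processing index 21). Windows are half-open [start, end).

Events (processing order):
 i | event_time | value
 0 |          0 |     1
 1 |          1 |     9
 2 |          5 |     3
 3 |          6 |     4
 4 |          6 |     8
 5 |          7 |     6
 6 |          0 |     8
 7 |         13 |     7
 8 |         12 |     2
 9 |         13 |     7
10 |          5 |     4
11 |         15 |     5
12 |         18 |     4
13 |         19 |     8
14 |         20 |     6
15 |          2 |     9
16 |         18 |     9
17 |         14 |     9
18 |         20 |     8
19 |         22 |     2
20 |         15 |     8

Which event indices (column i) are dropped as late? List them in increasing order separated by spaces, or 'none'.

i=0 t=0 v=1: → [0,2); WM=−∞
i=1 t=1 v=9: → [0,3); WM=−∞
i=2 t=5 v=3: → [5,7); WM=−∞
i=3 t=6 v=4: → [5,8); WM=5
i=4 t=6 v=8: → [5,8); WM=5
i=5 t=7 v=6: → [5,9); WM=5
i=6 t=0 v=8: DROP (t<5-3); WM=5
i=7 t=13 v=7: → [13,15); WM=12
i=8 t=12 v=2: → [12,15); WM=12
i=9 t=13 v=7: → [12,15); WM=12
i=10 t=5 v=4: DROP (t<12-3); WM=12
i=11 t=15 v=5: → [15,17); WM=14
i=12 t=18 v=4: → [18,20); WM=14
i=13 t=19 v=8: → [18,21); WM=14
i=14 t=20 v=6: → [18,22); WM=14
i=15 t=2 v=9: DROP (t<14-3); WM=19
i=16 t=18 v=9: → [18,22); WM=19
i=17 t=14 v=9: DROP (t<19-3); WM=19
i=18 t=20 v=8: → [18,22); WM=19
i=19 t=22 v=2: → [22,24); WM=21
i=20 t=15 v=8: DROP (t<21-3); WM=21

6 10 15 17 20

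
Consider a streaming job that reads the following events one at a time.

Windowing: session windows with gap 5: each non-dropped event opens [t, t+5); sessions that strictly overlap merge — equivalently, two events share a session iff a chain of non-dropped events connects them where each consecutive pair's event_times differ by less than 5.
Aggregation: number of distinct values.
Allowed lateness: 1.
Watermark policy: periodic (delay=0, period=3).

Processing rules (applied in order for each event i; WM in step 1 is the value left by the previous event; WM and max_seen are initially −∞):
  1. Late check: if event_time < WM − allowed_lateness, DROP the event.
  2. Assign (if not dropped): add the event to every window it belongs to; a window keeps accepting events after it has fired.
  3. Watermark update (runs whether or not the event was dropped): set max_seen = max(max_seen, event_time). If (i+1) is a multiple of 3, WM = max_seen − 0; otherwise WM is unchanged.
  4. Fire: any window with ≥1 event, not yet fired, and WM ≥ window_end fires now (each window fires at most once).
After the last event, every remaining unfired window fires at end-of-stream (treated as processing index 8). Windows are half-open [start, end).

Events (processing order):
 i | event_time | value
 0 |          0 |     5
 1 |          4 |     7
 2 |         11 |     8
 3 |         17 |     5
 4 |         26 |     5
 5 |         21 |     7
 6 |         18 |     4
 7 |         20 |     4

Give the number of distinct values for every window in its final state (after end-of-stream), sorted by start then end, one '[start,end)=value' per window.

[0,9)=2 [11,16)=1 [17,26)=2 [26,31)=1

i=0 t=0 v=5: → [0,5); WM=−∞
i=1 t=4 v=7: → [0,9); WM=−∞
i=2 t=11 v=8: → [11,16); WM=11
i=3 t=17 v=5: → [17,22); WM=11
i=4 t=26 v=5: → [26,31); WM=11
i=5 t=21 v=7: → [17,26); WM=26
i=6 t=18 v=4: DROP (t<26-1); WM=26
i=7 t=20 v=4: DROP (t<26-1); WM=26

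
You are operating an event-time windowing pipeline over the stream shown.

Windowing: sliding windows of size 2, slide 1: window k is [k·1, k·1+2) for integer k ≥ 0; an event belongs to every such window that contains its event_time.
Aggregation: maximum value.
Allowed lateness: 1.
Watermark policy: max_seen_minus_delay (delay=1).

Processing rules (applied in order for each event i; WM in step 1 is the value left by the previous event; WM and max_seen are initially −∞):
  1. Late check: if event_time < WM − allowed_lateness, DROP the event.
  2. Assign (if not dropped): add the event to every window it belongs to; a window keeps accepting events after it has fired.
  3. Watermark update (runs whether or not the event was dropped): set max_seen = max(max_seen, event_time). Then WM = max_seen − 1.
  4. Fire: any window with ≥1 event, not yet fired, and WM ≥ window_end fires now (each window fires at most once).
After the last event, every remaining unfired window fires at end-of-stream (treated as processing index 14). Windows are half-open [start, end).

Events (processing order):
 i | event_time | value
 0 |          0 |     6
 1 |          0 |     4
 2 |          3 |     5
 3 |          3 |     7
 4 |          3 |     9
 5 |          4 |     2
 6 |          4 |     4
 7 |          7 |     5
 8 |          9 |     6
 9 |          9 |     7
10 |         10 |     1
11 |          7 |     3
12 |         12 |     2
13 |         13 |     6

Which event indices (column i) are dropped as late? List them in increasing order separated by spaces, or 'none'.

i=0 t=0 v=6: → [0,2); WM=-1
i=1 t=0 v=4: → [0,2); WM=-1
i=2 t=3 v=5: → [3,5),[2,4); WM=2; [0,2) fires=6
i=3 t=3 v=7: → [3,5),[2,4); WM=2
i=4 t=3 v=9: → [3,5),[2,4); WM=2
i=5 t=4 v=2: → [4,6),[3,5); WM=3
i=6 t=4 v=4: → [4,6),[3,5); WM=3
i=7 t=7 v=5: → [7,9),[6,8); WM=6; [2,4) fires=9 [3,5) fires=9 [4,6) fires=4
i=8 t=9 v=6: → [9,11),[8,10); WM=8; [6,8) fires=5
i=9 t=9 v=7: → [9,11),[8,10); WM=8
i=10 t=10 v=1: → [10,12),[9,11); WM=9; [7,9) fires=5
i=11 t=7 v=3: DROP (t<9-1); WM=9
i=12 t=12 v=2: → [12,14),[11,13); WM=11; [8,10) fires=7 [9,11) fires=7
i=13 t=13 v=6: → [13,15),[12,14); WM=12; [10,12) fires=1

11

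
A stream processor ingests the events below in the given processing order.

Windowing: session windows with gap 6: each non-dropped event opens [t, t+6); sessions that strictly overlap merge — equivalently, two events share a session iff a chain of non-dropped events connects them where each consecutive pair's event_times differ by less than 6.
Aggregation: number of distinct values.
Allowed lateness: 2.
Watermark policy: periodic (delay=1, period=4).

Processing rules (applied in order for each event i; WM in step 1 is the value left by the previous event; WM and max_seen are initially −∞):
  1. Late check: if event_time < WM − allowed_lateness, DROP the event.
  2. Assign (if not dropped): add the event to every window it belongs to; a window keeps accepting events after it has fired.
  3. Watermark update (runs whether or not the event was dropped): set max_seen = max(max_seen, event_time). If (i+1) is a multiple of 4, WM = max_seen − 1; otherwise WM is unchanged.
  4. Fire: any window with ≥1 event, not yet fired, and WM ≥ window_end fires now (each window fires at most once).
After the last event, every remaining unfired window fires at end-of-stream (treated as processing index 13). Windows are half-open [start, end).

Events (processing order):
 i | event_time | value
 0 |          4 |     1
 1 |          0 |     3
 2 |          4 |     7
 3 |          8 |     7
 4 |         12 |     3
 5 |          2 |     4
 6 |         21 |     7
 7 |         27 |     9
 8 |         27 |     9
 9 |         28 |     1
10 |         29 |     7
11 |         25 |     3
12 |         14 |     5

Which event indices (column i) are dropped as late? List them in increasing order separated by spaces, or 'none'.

5 12

i=0 t=4 v=1: → [4,10); WM=−∞
i=1 t=0 v=3: → [0,10); WM=−∞
i=2 t=4 v=7: → [0,10); WM=−∞
i=3 t=8 v=7: → [0,14); WM=7
i=4 t=12 v=3: → [0,18); WM=7
i=5 t=2 v=4: DROP (t<7-2); WM=7
i=6 t=21 v=7: → [21,27); WM=7
i=7 t=27 v=9: → [27,33); WM=26
i=8 t=27 v=9: → [27,33); WM=26
i=9 t=28 v=1: → [27,34); WM=26
i=10 t=29 v=7: → [27,35); WM=26
i=11 t=25 v=3: → [21,35); WM=28
i=12 t=14 v=5: DROP (t<28-2); WM=28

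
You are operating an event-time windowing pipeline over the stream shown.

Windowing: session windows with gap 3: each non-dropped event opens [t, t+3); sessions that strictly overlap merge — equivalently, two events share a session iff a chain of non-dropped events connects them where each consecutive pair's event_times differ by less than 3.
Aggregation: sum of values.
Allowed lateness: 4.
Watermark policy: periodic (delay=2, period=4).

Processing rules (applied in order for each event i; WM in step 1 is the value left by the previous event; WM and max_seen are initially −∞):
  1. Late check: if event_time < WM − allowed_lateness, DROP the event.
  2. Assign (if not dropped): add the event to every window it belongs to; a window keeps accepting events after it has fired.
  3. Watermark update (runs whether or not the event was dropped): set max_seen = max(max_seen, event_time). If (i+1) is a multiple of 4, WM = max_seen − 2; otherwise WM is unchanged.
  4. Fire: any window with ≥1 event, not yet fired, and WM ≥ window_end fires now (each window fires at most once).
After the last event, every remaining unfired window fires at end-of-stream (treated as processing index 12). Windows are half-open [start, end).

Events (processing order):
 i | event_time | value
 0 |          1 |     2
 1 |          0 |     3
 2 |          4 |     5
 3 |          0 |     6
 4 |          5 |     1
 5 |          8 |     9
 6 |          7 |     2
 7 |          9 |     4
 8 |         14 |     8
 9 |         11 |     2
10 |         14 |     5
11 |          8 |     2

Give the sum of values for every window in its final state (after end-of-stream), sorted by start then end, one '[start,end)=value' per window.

[0,4)=11 [4,14)=25 [14,17)=13

i=0 t=1 v=2: → [1,4); WM=−∞
i=1 t=0 v=3: → [0,4); WM=−∞
i=2 t=4 v=5: → [4,7); WM=−∞
i=3 t=0 v=6: → [0,4); WM=2
i=4 t=5 v=1: → [4,8); WM=2
i=5 t=8 v=9: → [8,11); WM=2
i=6 t=7 v=2: → [4,11); WM=2
i=7 t=9 v=4: → [4,12); WM=7
i=8 t=14 v=8: → [14,17); WM=7
i=9 t=11 v=2: → [4,14); WM=7
i=10 t=14 v=5: → [14,17); WM=7
i=11 t=8 v=2: → [4,14); WM=12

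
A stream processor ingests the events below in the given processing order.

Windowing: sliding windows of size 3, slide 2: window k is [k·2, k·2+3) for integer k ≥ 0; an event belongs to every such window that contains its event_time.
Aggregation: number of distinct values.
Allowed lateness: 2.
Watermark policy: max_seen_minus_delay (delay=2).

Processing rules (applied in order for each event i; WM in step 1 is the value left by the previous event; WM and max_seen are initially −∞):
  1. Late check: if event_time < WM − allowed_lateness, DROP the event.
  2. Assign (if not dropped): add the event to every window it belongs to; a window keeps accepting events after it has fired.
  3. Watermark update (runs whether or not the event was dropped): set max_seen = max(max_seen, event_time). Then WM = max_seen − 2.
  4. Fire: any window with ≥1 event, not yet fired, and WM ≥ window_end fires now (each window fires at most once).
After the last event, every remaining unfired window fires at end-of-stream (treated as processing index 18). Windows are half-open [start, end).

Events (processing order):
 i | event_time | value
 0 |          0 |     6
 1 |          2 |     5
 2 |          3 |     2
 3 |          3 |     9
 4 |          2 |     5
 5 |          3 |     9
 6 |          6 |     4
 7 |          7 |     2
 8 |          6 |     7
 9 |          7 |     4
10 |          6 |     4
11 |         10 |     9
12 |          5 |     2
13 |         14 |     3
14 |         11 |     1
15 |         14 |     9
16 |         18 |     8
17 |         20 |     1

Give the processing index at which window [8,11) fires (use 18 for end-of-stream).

i=0 t=0 v=6: → [0,3); WM=-2
i=1 t=2 v=5: → [2,5),[0,3); WM=0
i=2 t=3 v=2: → [2,5); WM=1
i=3 t=3 v=9: → [2,5); WM=1
i=4 t=2 v=5: → [2,5),[0,3); WM=1
i=5 t=3 v=9: → [2,5); WM=1
i=6 t=6 v=4: → [6,9),[4,7); WM=4; [0,3) fires=2
i=7 t=7 v=2: → [6,9); WM=5; [2,5) fires=3
i=8 t=6 v=7: → [6,9),[4,7); WM=5
i=9 t=7 v=4: → [6,9); WM=5
i=10 t=6 v=4: → [6,9),[4,7); WM=5
i=11 t=10 v=9: → [10,13),[8,11); WM=8; [4,7) fires=2
i=12 t=5 v=2: DROP (t<8-2); WM=8
i=13 t=14 v=3: → [14,17),[12,15); WM=12; [6,9) fires=3 [8,11) fires=1
i=14 t=11 v=1: → [10,13); WM=12
i=15 t=14 v=9: → [14,17),[12,15); WM=12
i=16 t=18 v=8: → [18,21),[16,19); WM=16; [10,13) fires=2 [12,15) fires=2
i=17 t=20 v=1: → [20,23),[18,21); WM=18; [14,17) fires=2

13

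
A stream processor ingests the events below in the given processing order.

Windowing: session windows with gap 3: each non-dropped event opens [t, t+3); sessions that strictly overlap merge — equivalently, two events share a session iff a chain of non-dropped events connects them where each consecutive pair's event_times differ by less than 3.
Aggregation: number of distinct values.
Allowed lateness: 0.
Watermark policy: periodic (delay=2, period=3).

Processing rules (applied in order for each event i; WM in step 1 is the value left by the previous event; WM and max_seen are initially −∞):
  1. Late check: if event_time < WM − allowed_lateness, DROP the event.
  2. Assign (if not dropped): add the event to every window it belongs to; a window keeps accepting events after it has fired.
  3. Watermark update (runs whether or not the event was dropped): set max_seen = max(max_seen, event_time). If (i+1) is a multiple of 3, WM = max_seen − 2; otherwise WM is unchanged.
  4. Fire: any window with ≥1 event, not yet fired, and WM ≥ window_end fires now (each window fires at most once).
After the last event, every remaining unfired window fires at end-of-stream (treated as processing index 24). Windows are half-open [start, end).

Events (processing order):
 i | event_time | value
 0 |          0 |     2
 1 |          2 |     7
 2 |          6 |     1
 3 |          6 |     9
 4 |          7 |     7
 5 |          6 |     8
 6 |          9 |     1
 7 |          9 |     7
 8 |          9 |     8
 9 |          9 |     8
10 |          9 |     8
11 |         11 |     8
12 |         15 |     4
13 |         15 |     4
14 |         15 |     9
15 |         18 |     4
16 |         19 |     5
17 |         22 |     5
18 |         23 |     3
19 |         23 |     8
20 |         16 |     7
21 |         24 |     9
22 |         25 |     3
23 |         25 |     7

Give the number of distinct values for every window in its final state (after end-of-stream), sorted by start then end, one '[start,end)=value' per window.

i=0 t=0 v=2: → [0,3); WM=−∞
i=1 t=2 v=7: → [0,5); WM=−∞
i=2 t=6 v=1: → [6,9); WM=4
i=3 t=6 v=9: → [6,9); WM=4
i=4 t=7 v=7: → [6,10); WM=4
i=5 t=6 v=8: → [6,10); WM=5
i=6 t=9 v=1: → [6,12); WM=5
i=7 t=9 v=7: → [6,12); WM=5
i=8 t=9 v=8: → [6,12); WM=7
i=9 t=9 v=8: → [6,12); WM=7
i=10 t=9 v=8: → [6,12); WM=7
i=11 t=11 v=8: → [6,14); WM=9
i=12 t=15 v=4: → [15,18); WM=9
i=13 t=15 v=4: → [15,18); WM=9
i=14 t=15 v=9: → [15,18); WM=13
i=15 t=18 v=4: → [18,21); WM=13
i=16 t=19 v=5: → [18,22); WM=13
i=17 t=22 v=5: → [22,25); WM=20
i=18 t=23 v=3: → [22,26); WM=20
i=19 t=23 v=8: → [22,26); WM=20
i=20 t=16 v=7: DROP (t<20-0); WM=21
i=21 t=24 v=9: → [22,27); WM=21
i=22 t=25 v=3: → [22,28); WM=21
i=23 t=25 v=7: → [22,28); WM=23

[0,5)=2 [6,14)=4 [15,18)=2 [18,22)=2 [22,28)=5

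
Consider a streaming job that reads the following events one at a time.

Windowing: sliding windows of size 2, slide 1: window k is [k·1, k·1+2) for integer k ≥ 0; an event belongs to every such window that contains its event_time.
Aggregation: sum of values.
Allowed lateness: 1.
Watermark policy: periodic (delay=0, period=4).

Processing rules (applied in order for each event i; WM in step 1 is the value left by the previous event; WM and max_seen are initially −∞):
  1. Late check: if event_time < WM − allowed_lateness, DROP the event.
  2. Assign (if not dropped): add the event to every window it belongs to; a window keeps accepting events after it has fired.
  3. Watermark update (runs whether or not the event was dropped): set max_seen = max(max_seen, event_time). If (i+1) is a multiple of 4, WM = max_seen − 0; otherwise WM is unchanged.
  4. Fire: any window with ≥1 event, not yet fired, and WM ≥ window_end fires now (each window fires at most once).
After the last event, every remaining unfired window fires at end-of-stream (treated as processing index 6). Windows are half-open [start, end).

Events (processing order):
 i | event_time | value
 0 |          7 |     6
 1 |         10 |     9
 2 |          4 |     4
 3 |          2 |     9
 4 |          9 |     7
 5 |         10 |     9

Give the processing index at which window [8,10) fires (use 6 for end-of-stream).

i=0 t=7 v=6: → [7,9),[6,8); WM=−∞
i=1 t=10 v=9: → [10,12),[9,11); WM=−∞
i=2 t=4 v=4: → [4,6),[3,5); WM=−∞
i=3 t=2 v=9: → [2,4),[1,3); WM=10; [1,3) fires=9 [2,4) fires=9 [3,5) fires=4 [4,6) fires=4 [6,8) fires=6 [7,9) fires=6
i=4 t=9 v=7: → [9,11),[8,10); WM=10; [8,10) fires=7
i=5 t=10 v=9: → [10,12),[9,11); WM=10

4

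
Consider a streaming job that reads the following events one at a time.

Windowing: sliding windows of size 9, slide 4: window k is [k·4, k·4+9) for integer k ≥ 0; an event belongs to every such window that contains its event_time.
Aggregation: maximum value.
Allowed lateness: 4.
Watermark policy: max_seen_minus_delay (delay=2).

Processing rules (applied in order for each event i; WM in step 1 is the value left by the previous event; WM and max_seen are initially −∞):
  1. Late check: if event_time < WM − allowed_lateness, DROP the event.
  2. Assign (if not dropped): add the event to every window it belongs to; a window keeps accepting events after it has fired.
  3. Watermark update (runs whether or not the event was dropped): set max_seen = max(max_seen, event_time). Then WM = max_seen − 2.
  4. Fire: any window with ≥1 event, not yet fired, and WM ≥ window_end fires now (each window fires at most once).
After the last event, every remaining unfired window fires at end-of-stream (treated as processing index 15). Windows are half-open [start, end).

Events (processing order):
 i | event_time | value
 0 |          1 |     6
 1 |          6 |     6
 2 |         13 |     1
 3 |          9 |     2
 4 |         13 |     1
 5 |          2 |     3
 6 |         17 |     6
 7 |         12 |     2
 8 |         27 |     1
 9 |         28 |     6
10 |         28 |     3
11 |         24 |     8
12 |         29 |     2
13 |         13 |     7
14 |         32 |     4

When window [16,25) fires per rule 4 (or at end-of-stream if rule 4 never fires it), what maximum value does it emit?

6

i=0 t=1 v=6: → [0,9); WM=-1
i=1 t=6 v=6: → [4,13),[0,9); WM=4
i=2 t=13 v=1: → [12,21),[8,17); WM=11; [0,9) fires=6
i=3 t=9 v=2: → [8,17),[4,13); WM=11
i=4 t=13 v=1: → [12,21),[8,17); WM=11
i=5 t=2 v=3: DROP (t<11-4); WM=11
i=6 t=17 v=6: → [16,25),[12,21); WM=15; [4,13) fires=6
i=7 t=12 v=2: → [12,21),[8,17),[4,13); WM=15
i=8 t=27 v=1: → [24,33),[20,29); WM=25; [8,17) fires=2 [12,21) fires=6 [16,25) fires=6
i=9 t=28 v=6: → [28,37),[24,33),[20,29); WM=26
i=10 t=28 v=3: → [28,37),[24,33),[20,29); WM=26
i=11 t=24 v=8: → [24,33),[20,29),[16,25); WM=26
i=12 t=29 v=2: → [28,37),[24,33); WM=27
i=13 t=13 v=7: DROP (t<27-4); WM=27
i=14 t=32 v=4: → [32,41),[28,37),[24,33); WM=30; [20,29) fires=8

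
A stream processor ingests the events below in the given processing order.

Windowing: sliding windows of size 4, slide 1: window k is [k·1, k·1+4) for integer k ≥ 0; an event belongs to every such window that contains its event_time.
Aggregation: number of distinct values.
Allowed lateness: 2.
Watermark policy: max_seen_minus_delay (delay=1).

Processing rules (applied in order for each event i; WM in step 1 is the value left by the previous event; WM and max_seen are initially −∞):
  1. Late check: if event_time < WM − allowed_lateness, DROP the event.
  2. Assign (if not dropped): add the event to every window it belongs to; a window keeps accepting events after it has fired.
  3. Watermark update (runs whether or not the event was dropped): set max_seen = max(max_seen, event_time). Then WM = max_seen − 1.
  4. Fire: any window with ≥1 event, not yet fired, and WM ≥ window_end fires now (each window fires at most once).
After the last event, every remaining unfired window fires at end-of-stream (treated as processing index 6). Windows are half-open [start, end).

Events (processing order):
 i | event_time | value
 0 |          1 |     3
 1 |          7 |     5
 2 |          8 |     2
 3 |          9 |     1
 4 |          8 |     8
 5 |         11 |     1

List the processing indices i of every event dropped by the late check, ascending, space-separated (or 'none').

none

i=0 t=1 v=3: → [1,5),[0,4); WM=0
i=1 t=7 v=5: → [7,11),[6,10),[5,9),[4,8); WM=6; [0,4) fires=1 [1,5) fires=1
i=2 t=8 v=2: → [8,12),[7,11),[6,10),[5,9); WM=7
i=3 t=9 v=1: → [9,13),[8,12),[7,11),[6,10); WM=8; [4,8) fires=1
i=4 t=8 v=8: → [8,12),[7,11),[6,10),[5,9); WM=8
i=5 t=11 v=1: → [11,15),[10,14),[9,13),[8,12); WM=10; [5,9) fires=3 [6,10) fires=4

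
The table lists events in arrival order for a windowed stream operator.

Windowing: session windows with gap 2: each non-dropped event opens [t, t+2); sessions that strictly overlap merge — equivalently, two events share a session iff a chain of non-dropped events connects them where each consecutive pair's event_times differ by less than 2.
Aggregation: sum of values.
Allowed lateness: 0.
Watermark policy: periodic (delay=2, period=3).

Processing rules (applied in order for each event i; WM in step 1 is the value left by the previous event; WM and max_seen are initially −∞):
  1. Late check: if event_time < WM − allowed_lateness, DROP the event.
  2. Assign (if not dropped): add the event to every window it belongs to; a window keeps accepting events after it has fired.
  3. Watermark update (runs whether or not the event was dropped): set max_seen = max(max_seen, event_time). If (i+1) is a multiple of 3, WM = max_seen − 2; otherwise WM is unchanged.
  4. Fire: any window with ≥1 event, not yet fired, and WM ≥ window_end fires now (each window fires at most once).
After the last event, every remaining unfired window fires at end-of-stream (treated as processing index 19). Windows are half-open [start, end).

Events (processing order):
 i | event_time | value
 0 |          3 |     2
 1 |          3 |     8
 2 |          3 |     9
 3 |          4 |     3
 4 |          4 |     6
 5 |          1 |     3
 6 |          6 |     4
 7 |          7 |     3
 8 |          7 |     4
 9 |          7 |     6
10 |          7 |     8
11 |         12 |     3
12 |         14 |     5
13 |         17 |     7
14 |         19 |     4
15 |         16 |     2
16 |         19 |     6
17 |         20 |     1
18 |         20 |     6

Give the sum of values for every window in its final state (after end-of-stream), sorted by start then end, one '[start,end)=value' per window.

i=0 t=3 v=2: → [3,5); WM=−∞
i=1 t=3 v=8: → [3,5); WM=−∞
i=2 t=3 v=9: → [3,5); WM=1
i=3 t=4 v=3: → [3,6); WM=1
i=4 t=4 v=6: → [3,6); WM=1
i=5 t=1 v=3: → [1,3); WM=2
i=6 t=6 v=4: → [6,8); WM=2
i=7 t=7 v=3: → [6,9); WM=2
i=8 t=7 v=4: → [6,9); WM=5
i=9 t=7 v=6: → [6,9); WM=5
i=10 t=7 v=8: → [6,9); WM=5
i=11 t=12 v=3: → [12,14); WM=10
i=12 t=14 v=5: → [14,16); WM=10
i=13 t=17 v=7: → [17,19); WM=10
i=14 t=19 v=4: → [19,21); WM=17
i=15 t=16 v=2: DROP (t<17-0); WM=17
i=16 t=19 v=6: → [19,21); WM=17
i=17 t=20 v=1: → [19,22); WM=18
i=18 t=20 v=6: → [19,22); WM=18

[1,3)=3 [3,6)=28 [6,9)=25 [12,14)=3 [14,16)=5 [17,19)=7 [19,22)=17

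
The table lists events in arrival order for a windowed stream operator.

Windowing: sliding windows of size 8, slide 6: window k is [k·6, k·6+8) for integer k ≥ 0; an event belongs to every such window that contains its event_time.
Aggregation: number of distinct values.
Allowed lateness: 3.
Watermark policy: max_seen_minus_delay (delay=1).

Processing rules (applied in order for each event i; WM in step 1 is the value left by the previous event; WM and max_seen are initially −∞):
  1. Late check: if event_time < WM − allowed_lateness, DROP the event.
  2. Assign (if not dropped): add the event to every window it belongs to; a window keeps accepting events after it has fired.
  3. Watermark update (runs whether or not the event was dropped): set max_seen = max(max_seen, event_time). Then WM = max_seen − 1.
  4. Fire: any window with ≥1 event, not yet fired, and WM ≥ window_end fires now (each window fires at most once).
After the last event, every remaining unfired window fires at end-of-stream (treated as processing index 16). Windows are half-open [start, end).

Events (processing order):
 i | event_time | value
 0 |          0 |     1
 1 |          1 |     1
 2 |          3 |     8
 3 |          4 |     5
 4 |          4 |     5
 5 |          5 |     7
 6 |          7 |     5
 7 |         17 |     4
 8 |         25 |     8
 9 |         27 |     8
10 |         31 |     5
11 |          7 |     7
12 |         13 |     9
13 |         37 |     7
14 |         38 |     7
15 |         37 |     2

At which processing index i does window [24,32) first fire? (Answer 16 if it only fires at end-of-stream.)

13

i=0 t=0 v=1: → [0,8); WM=-1
i=1 t=1 v=1: → [0,8); WM=0
i=2 t=3 v=8: → [0,8); WM=2
i=3 t=4 v=5: → [0,8); WM=3
i=4 t=4 v=5: → [0,8); WM=3
i=5 t=5 v=7: → [0,8); WM=4
i=6 t=7 v=5: → [6,14),[0,8); WM=6
i=7 t=17 v=4: → [12,20); WM=16; [0,8) fires=4 [6,14) fires=1
i=8 t=25 v=8: → [24,32),[18,26); WM=24; [12,20) fires=1
i=9 t=27 v=8: → [24,32); WM=26; [18,26) fires=1
i=10 t=31 v=5: → [30,38),[24,32); WM=30
i=11 t=7 v=7: DROP (t<30-3); WM=30
i=12 t=13 v=9: DROP (t<30-3); WM=30
i=13 t=37 v=7: → [36,44),[30,38); WM=36; [24,32) fires=2
i=14 t=38 v=7: → [36,44); WM=37
i=15 t=37 v=2: → [36,44),[30,38); WM=37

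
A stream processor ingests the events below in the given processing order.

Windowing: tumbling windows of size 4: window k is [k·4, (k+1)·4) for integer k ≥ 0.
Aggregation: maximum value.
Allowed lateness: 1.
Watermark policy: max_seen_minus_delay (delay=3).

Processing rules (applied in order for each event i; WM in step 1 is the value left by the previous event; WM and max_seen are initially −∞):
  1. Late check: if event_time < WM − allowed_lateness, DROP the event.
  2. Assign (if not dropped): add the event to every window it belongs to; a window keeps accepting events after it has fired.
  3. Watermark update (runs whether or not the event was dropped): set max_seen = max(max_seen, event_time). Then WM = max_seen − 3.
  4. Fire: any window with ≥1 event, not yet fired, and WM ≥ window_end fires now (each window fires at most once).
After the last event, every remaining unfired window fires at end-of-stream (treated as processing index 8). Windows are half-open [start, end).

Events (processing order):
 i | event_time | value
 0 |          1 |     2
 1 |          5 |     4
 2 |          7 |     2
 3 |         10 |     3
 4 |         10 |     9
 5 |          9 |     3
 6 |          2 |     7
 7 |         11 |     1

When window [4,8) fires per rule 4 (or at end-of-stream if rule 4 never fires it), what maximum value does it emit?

i=0 t=1 v=2: → [0,4); WM=-2
i=1 t=5 v=4: → [4,8); WM=2
i=2 t=7 v=2: → [4,8); WM=4; [0,4) fires=2
i=3 t=10 v=3: → [8,12); WM=7
i=4 t=10 v=9: → [8,12); WM=7
i=5 t=9 v=3: → [8,12); WM=7
i=6 t=2 v=7: DROP (t<7-1); WM=7
i=7 t=11 v=1: → [8,12); WM=8; [4,8) fires=4

4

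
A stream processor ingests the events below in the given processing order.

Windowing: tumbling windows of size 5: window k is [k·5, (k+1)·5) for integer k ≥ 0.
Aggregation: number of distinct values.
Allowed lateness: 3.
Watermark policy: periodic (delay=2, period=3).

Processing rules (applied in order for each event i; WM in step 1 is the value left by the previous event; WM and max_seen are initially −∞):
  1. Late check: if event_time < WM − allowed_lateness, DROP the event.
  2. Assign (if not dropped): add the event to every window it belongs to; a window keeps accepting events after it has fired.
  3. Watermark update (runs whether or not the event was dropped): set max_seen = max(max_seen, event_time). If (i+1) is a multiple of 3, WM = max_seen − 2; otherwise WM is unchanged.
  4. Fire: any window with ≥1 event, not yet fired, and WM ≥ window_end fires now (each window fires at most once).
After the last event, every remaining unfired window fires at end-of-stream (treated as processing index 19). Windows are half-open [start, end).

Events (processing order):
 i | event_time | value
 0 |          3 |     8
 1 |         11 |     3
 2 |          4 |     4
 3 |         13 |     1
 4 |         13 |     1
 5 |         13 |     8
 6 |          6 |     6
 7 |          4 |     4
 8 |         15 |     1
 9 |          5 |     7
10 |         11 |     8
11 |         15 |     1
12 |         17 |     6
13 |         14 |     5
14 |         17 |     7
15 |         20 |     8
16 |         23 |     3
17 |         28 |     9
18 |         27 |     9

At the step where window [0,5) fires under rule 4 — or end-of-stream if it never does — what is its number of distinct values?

i=0 t=3 v=8: → [0,5); WM=−∞
i=1 t=11 v=3: → [10,15); WM=−∞
i=2 t=4 v=4: → [0,5); WM=9; [0,5) fires=2
i=3 t=13 v=1: → [10,15); WM=9
i=4 t=13 v=1: → [10,15); WM=9
i=5 t=13 v=8: → [10,15); WM=11
i=6 t=6 v=6: DROP (t<11-3); WM=11
i=7 t=4 v=4: DROP (t<11-3); WM=11
i=8 t=15 v=1: → [15,20); WM=13
i=9 t=5 v=7: DROP (t<13-3); WM=13
i=10 t=11 v=8: → [10,15); WM=13
i=11 t=15 v=1: → [15,20); WM=13
i=12 t=17 v=6: → [15,20); WM=13
i=13 t=14 v=5: → [10,15); WM=13
i=14 t=17 v=7: → [15,20); WM=15; [10,15) fires=4
i=15 t=20 v=8: → [20,25); WM=15
i=16 t=23 v=3: → [20,25); WM=15
i=17 t=28 v=9: → [25,30); WM=26; [15,20) fires=3 [20,25) fires=2
i=18 t=27 v=9: → [25,30); WM=26

2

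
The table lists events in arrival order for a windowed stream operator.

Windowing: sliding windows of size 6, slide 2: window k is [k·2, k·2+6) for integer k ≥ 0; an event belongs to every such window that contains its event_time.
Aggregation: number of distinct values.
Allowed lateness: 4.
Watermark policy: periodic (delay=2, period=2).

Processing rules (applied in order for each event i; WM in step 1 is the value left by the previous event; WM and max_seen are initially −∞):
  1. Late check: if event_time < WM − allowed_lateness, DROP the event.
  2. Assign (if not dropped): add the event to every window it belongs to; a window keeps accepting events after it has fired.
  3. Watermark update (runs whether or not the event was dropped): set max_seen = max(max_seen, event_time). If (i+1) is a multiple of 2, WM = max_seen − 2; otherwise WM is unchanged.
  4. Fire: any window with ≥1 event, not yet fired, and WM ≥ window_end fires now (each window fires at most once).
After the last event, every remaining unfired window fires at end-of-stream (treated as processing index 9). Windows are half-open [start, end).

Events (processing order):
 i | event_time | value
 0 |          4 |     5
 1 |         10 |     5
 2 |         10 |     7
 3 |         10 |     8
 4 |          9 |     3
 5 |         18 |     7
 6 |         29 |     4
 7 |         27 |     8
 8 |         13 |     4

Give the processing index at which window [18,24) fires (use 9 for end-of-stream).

i=0 t=4 v=5: → [4,10),[2,8),[0,6); WM=−∞
i=1 t=10 v=5: → [10,16),[8,14),[6,12); WM=8; [0,6) fires=1 [2,8) fires=1
i=2 t=10 v=7: → [10,16),[8,14),[6,12); WM=8
i=3 t=10 v=8: → [10,16),[8,14),[6,12); WM=8
i=4 t=9 v=3: → [8,14),[6,12),[4,10); WM=8
i=5 t=18 v=7: → [18,24),[16,22),[14,20); WM=16; [4,10) fires=2 [6,12) fires=4 [8,14) fires=4 [10,16) fires=3
i=6 t=29 v=4: → [28,34),[26,32),[24,30); WM=16
i=7 t=27 v=8: → [26,32),[24,30),[22,28); WM=27; [14,20) fires=1 [16,22) fires=1 [18,24) fires=1
i=8 t=13 v=4: DROP (t<27-4); WM=27

7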